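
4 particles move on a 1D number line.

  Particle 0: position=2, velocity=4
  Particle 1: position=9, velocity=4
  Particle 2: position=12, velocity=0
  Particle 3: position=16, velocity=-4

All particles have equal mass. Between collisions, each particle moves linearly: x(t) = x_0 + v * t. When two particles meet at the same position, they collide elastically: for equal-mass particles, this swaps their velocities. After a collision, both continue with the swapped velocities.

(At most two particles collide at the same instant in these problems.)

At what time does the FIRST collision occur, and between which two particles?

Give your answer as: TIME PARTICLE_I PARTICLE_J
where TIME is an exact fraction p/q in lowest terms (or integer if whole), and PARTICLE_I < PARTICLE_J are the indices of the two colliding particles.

Pair (0,1): pos 2,9 vel 4,4 -> not approaching (rel speed 0 <= 0)
Pair (1,2): pos 9,12 vel 4,0 -> gap=3, closing at 4/unit, collide at t=3/4
Pair (2,3): pos 12,16 vel 0,-4 -> gap=4, closing at 4/unit, collide at t=1
Earliest collision: t=3/4 between 1 and 2

Answer: 3/4 1 2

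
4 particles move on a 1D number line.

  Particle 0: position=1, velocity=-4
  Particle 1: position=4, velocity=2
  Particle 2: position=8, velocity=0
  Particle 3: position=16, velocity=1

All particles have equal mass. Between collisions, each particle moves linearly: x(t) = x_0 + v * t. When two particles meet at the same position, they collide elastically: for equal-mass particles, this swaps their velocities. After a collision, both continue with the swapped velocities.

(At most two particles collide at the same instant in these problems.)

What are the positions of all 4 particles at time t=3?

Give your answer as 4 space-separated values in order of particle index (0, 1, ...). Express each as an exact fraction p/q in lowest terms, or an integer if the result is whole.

Answer: -11 8 10 19

Derivation:
Collision at t=2: particles 1 and 2 swap velocities; positions: p0=-7 p1=8 p2=8 p3=18; velocities now: v0=-4 v1=0 v2=2 v3=1
Advance to t=3 (no further collisions before then); velocities: v0=-4 v1=0 v2=2 v3=1; positions = -11 8 10 19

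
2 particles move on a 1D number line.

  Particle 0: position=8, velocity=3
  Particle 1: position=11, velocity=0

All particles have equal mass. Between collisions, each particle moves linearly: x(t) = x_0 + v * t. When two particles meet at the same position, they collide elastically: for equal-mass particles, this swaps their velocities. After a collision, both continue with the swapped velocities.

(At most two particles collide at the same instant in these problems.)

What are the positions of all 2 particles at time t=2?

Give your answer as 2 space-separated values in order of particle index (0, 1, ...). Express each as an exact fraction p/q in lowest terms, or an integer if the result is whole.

Collision at t=1: particles 0 and 1 swap velocities; positions: p0=11 p1=11; velocities now: v0=0 v1=3
Advance to t=2 (no further collisions before then); velocities: v0=0 v1=3; positions = 11 14

Answer: 11 14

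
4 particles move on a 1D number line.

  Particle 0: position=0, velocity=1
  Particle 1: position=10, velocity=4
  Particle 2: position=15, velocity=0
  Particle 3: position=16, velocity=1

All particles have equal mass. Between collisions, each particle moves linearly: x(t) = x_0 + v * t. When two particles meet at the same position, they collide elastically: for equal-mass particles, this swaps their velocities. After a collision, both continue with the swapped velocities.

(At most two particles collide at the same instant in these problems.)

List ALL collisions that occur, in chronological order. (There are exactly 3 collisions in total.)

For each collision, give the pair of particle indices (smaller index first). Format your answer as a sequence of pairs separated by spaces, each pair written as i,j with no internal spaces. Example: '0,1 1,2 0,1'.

Answer: 1,2 2,3 0,1

Derivation:
Collision at t=5/4: particles 1 and 2 swap velocities; positions: p0=5/4 p1=15 p2=15 p3=69/4; velocities now: v0=1 v1=0 v2=4 v3=1
Collision at t=2: particles 2 and 3 swap velocities; positions: p0=2 p1=15 p2=18 p3=18; velocities now: v0=1 v1=0 v2=1 v3=4
Collision at t=15: particles 0 and 1 swap velocities; positions: p0=15 p1=15 p2=31 p3=70; velocities now: v0=0 v1=1 v2=1 v3=4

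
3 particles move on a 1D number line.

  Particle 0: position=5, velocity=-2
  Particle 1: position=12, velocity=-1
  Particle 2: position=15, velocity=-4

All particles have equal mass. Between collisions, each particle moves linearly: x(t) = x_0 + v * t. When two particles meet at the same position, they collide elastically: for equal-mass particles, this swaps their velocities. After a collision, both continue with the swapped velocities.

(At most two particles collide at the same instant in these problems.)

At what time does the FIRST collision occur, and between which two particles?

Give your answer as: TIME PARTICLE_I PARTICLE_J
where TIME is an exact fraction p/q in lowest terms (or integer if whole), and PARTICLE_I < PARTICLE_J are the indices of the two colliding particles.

Pair (0,1): pos 5,12 vel -2,-1 -> not approaching (rel speed -1 <= 0)
Pair (1,2): pos 12,15 vel -1,-4 -> gap=3, closing at 3/unit, collide at t=1
Earliest collision: t=1 between 1 and 2

Answer: 1 1 2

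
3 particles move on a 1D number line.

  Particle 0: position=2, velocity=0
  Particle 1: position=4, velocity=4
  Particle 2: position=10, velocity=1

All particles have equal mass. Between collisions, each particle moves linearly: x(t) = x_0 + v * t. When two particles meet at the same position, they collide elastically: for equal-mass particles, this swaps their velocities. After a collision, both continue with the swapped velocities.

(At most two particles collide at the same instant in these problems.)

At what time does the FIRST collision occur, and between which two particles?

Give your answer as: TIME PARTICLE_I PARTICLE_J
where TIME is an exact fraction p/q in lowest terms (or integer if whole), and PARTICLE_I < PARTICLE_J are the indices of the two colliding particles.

Pair (0,1): pos 2,4 vel 0,4 -> not approaching (rel speed -4 <= 0)
Pair (1,2): pos 4,10 vel 4,1 -> gap=6, closing at 3/unit, collide at t=2
Earliest collision: t=2 between 1 and 2

Answer: 2 1 2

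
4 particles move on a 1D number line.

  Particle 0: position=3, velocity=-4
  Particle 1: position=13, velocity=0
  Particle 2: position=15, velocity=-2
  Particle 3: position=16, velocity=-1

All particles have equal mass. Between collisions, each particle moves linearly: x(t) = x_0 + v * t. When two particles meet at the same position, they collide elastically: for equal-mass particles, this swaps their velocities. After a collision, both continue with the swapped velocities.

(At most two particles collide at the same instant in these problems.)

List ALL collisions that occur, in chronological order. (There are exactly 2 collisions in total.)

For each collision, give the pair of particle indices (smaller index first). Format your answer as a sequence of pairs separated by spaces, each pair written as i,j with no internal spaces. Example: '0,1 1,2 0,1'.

Answer: 1,2 2,3

Derivation:
Collision at t=1: particles 1 and 2 swap velocities; positions: p0=-1 p1=13 p2=13 p3=15; velocities now: v0=-4 v1=-2 v2=0 v3=-1
Collision at t=3: particles 2 and 3 swap velocities; positions: p0=-9 p1=9 p2=13 p3=13; velocities now: v0=-4 v1=-2 v2=-1 v3=0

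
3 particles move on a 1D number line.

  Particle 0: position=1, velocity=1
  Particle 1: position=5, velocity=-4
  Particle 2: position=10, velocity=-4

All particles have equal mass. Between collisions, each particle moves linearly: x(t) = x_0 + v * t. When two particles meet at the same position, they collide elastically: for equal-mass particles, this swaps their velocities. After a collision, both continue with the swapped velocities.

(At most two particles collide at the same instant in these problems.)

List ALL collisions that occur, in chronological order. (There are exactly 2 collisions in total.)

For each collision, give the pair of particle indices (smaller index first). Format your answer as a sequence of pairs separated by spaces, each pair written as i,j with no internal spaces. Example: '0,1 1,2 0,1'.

Collision at t=4/5: particles 0 and 1 swap velocities; positions: p0=9/5 p1=9/5 p2=34/5; velocities now: v0=-4 v1=1 v2=-4
Collision at t=9/5: particles 1 and 2 swap velocities; positions: p0=-11/5 p1=14/5 p2=14/5; velocities now: v0=-4 v1=-4 v2=1

Answer: 0,1 1,2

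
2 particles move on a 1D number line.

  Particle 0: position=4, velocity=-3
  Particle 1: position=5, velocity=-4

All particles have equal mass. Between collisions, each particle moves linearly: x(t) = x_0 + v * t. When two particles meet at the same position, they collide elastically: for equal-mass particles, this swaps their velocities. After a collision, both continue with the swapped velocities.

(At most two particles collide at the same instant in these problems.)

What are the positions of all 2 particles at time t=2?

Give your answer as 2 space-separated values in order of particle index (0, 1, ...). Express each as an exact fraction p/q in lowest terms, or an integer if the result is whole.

Answer: -3 -2

Derivation:
Collision at t=1: particles 0 and 1 swap velocities; positions: p0=1 p1=1; velocities now: v0=-4 v1=-3
Advance to t=2 (no further collisions before then); velocities: v0=-4 v1=-3; positions = -3 -2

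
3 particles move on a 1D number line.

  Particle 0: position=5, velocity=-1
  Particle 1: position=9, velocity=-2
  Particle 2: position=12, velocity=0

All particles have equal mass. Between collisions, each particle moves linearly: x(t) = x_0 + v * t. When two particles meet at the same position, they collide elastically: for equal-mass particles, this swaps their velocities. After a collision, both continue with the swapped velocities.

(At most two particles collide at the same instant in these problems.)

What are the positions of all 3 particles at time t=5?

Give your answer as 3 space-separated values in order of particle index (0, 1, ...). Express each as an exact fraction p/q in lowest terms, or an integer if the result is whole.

Answer: -1 0 12

Derivation:
Collision at t=4: particles 0 and 1 swap velocities; positions: p0=1 p1=1 p2=12; velocities now: v0=-2 v1=-1 v2=0
Advance to t=5 (no further collisions before then); velocities: v0=-2 v1=-1 v2=0; positions = -1 0 12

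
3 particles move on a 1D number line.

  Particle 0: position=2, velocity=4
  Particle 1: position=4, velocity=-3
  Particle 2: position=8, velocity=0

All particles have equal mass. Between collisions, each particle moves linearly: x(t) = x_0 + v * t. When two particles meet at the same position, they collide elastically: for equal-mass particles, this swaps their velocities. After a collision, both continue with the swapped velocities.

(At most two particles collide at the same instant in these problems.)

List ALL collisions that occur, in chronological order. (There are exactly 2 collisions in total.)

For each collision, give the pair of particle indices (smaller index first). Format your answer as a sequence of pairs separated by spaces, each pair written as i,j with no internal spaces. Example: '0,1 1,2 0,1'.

Answer: 0,1 1,2

Derivation:
Collision at t=2/7: particles 0 and 1 swap velocities; positions: p0=22/7 p1=22/7 p2=8; velocities now: v0=-3 v1=4 v2=0
Collision at t=3/2: particles 1 and 2 swap velocities; positions: p0=-1/2 p1=8 p2=8; velocities now: v0=-3 v1=0 v2=4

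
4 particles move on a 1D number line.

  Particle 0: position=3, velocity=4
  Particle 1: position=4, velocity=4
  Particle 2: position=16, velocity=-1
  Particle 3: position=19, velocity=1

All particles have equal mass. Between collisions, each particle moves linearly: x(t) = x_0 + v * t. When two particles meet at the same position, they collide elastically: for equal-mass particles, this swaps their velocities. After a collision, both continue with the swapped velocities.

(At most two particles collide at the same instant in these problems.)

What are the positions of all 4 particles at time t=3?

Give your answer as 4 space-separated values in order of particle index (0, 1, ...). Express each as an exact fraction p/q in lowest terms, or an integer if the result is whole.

Collision at t=12/5: particles 1 and 2 swap velocities; positions: p0=63/5 p1=68/5 p2=68/5 p3=107/5; velocities now: v0=4 v1=-1 v2=4 v3=1
Collision at t=13/5: particles 0 and 1 swap velocities; positions: p0=67/5 p1=67/5 p2=72/5 p3=108/5; velocities now: v0=-1 v1=4 v2=4 v3=1
Advance to t=3 (no further collisions before then); velocities: v0=-1 v1=4 v2=4 v3=1; positions = 13 15 16 22

Answer: 13 15 16 22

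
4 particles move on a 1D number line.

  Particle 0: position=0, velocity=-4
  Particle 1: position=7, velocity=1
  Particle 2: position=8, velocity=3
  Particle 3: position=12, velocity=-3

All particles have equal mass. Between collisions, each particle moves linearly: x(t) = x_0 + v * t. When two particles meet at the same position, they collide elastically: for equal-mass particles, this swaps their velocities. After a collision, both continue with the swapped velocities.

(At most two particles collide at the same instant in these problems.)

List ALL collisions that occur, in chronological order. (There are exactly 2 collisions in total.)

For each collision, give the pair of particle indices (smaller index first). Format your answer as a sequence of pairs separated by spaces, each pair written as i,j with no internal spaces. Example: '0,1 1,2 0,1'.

Answer: 2,3 1,2

Derivation:
Collision at t=2/3: particles 2 and 3 swap velocities; positions: p0=-8/3 p1=23/3 p2=10 p3=10; velocities now: v0=-4 v1=1 v2=-3 v3=3
Collision at t=5/4: particles 1 and 2 swap velocities; positions: p0=-5 p1=33/4 p2=33/4 p3=47/4; velocities now: v0=-4 v1=-3 v2=1 v3=3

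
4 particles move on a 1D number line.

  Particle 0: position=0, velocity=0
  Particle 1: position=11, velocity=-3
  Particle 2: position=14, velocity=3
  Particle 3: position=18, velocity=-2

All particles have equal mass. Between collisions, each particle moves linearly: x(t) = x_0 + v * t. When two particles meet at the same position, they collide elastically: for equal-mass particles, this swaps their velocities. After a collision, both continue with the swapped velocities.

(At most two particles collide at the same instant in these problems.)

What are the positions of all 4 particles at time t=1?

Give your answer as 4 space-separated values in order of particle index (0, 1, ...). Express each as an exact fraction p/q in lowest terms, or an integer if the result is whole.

Collision at t=4/5: particles 2 and 3 swap velocities; positions: p0=0 p1=43/5 p2=82/5 p3=82/5; velocities now: v0=0 v1=-3 v2=-2 v3=3
Advance to t=1 (no further collisions before then); velocities: v0=0 v1=-3 v2=-2 v3=3; positions = 0 8 16 17

Answer: 0 8 16 17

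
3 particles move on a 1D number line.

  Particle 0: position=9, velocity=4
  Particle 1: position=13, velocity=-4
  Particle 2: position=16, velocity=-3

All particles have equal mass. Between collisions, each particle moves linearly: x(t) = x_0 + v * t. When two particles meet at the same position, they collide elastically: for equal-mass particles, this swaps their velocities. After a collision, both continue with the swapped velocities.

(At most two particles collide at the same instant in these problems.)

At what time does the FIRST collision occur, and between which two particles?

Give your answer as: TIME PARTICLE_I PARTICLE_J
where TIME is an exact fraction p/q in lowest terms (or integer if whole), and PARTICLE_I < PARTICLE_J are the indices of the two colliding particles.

Answer: 1/2 0 1

Derivation:
Pair (0,1): pos 9,13 vel 4,-4 -> gap=4, closing at 8/unit, collide at t=1/2
Pair (1,2): pos 13,16 vel -4,-3 -> not approaching (rel speed -1 <= 0)
Earliest collision: t=1/2 between 0 and 1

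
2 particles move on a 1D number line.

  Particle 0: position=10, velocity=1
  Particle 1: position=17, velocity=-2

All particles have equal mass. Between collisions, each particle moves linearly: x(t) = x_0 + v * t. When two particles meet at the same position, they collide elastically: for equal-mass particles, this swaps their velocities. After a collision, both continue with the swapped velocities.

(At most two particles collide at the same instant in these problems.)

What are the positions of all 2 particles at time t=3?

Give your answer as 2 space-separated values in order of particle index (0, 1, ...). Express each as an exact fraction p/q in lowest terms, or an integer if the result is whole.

Answer: 11 13

Derivation:
Collision at t=7/3: particles 0 and 1 swap velocities; positions: p0=37/3 p1=37/3; velocities now: v0=-2 v1=1
Advance to t=3 (no further collisions before then); velocities: v0=-2 v1=1; positions = 11 13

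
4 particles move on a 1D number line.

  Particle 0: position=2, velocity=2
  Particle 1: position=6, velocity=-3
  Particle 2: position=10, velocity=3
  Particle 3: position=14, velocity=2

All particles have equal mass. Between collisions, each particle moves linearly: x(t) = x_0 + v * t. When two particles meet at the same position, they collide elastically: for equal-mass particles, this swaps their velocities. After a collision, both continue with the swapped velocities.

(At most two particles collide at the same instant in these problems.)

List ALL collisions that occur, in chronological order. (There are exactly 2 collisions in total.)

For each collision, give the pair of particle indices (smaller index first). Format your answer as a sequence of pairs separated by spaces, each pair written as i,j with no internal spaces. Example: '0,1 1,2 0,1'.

Answer: 0,1 2,3

Derivation:
Collision at t=4/5: particles 0 and 1 swap velocities; positions: p0=18/5 p1=18/5 p2=62/5 p3=78/5; velocities now: v0=-3 v1=2 v2=3 v3=2
Collision at t=4: particles 2 and 3 swap velocities; positions: p0=-6 p1=10 p2=22 p3=22; velocities now: v0=-3 v1=2 v2=2 v3=3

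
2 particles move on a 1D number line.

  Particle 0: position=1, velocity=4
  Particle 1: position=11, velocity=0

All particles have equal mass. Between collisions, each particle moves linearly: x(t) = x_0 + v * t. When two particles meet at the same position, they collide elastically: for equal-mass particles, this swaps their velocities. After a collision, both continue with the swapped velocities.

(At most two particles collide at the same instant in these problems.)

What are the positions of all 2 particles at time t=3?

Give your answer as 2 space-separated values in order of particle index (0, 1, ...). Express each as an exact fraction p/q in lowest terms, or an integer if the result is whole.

Answer: 11 13

Derivation:
Collision at t=5/2: particles 0 and 1 swap velocities; positions: p0=11 p1=11; velocities now: v0=0 v1=4
Advance to t=3 (no further collisions before then); velocities: v0=0 v1=4; positions = 11 13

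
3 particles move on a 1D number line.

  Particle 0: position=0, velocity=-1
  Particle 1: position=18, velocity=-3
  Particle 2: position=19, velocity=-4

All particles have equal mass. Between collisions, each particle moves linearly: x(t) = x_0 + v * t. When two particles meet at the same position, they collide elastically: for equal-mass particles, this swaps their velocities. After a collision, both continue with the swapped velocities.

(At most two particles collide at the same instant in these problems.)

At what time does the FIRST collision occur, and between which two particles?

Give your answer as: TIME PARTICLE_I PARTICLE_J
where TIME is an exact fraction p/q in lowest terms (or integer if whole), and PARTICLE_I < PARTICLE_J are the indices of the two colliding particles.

Pair (0,1): pos 0,18 vel -1,-3 -> gap=18, closing at 2/unit, collide at t=9
Pair (1,2): pos 18,19 vel -3,-4 -> gap=1, closing at 1/unit, collide at t=1
Earliest collision: t=1 between 1 and 2

Answer: 1 1 2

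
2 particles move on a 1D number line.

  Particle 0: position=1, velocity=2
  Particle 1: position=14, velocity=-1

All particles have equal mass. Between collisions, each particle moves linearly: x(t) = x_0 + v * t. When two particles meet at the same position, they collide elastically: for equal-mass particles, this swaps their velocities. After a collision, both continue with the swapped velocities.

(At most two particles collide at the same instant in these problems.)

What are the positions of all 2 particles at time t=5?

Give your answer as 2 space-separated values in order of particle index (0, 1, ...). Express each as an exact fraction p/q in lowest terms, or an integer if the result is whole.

Collision at t=13/3: particles 0 and 1 swap velocities; positions: p0=29/3 p1=29/3; velocities now: v0=-1 v1=2
Advance to t=5 (no further collisions before then); velocities: v0=-1 v1=2; positions = 9 11

Answer: 9 11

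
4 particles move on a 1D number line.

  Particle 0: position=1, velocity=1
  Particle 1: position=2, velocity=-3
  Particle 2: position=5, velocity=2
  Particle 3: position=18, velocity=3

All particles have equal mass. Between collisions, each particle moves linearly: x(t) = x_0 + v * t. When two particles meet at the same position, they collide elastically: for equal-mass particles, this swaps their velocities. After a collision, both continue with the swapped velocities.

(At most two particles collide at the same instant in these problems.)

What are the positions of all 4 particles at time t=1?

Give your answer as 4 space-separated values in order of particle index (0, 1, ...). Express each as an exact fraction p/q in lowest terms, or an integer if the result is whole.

Answer: -1 2 7 21

Derivation:
Collision at t=1/4: particles 0 and 1 swap velocities; positions: p0=5/4 p1=5/4 p2=11/2 p3=75/4; velocities now: v0=-3 v1=1 v2=2 v3=3
Advance to t=1 (no further collisions before then); velocities: v0=-3 v1=1 v2=2 v3=3; positions = -1 2 7 21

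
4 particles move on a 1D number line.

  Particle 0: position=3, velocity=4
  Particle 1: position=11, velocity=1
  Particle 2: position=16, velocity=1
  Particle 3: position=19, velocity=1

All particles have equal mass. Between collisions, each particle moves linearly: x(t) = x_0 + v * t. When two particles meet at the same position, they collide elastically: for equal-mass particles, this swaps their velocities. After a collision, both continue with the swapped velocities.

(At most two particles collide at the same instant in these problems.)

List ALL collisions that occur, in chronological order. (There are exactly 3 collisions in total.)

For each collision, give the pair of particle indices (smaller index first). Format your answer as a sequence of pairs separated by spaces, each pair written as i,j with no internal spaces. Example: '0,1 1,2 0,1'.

Answer: 0,1 1,2 2,3

Derivation:
Collision at t=8/3: particles 0 and 1 swap velocities; positions: p0=41/3 p1=41/3 p2=56/3 p3=65/3; velocities now: v0=1 v1=4 v2=1 v3=1
Collision at t=13/3: particles 1 and 2 swap velocities; positions: p0=46/3 p1=61/3 p2=61/3 p3=70/3; velocities now: v0=1 v1=1 v2=4 v3=1
Collision at t=16/3: particles 2 and 3 swap velocities; positions: p0=49/3 p1=64/3 p2=73/3 p3=73/3; velocities now: v0=1 v1=1 v2=1 v3=4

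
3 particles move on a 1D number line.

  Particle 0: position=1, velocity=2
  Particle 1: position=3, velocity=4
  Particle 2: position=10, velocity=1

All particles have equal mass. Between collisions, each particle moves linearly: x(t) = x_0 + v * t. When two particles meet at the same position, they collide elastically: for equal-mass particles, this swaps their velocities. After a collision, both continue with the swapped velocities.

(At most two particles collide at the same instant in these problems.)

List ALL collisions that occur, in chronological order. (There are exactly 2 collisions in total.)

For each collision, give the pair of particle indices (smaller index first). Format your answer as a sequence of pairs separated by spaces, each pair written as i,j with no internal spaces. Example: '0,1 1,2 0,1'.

Answer: 1,2 0,1

Derivation:
Collision at t=7/3: particles 1 and 2 swap velocities; positions: p0=17/3 p1=37/3 p2=37/3; velocities now: v0=2 v1=1 v2=4
Collision at t=9: particles 0 and 1 swap velocities; positions: p0=19 p1=19 p2=39; velocities now: v0=1 v1=2 v2=4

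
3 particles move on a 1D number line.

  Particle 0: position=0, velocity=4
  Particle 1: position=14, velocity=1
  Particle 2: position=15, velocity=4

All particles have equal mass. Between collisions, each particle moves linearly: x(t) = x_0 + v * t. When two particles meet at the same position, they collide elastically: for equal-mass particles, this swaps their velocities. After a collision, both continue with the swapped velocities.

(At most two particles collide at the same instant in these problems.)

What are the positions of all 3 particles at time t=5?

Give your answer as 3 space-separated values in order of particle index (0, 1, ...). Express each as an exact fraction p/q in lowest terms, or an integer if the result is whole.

Answer: 19 20 35

Derivation:
Collision at t=14/3: particles 0 and 1 swap velocities; positions: p0=56/3 p1=56/3 p2=101/3; velocities now: v0=1 v1=4 v2=4
Advance to t=5 (no further collisions before then); velocities: v0=1 v1=4 v2=4; positions = 19 20 35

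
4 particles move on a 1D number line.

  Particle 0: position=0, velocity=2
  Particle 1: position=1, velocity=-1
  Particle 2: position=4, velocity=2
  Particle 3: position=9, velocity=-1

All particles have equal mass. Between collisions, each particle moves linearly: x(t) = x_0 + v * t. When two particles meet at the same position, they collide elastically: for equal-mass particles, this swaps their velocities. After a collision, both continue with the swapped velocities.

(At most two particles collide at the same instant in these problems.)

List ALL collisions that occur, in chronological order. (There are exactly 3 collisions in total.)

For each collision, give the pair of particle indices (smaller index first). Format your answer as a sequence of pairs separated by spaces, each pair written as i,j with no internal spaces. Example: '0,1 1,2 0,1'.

Collision at t=1/3: particles 0 and 1 swap velocities; positions: p0=2/3 p1=2/3 p2=14/3 p3=26/3; velocities now: v0=-1 v1=2 v2=2 v3=-1
Collision at t=5/3: particles 2 and 3 swap velocities; positions: p0=-2/3 p1=10/3 p2=22/3 p3=22/3; velocities now: v0=-1 v1=2 v2=-1 v3=2
Collision at t=3: particles 1 and 2 swap velocities; positions: p0=-2 p1=6 p2=6 p3=10; velocities now: v0=-1 v1=-1 v2=2 v3=2

Answer: 0,1 2,3 1,2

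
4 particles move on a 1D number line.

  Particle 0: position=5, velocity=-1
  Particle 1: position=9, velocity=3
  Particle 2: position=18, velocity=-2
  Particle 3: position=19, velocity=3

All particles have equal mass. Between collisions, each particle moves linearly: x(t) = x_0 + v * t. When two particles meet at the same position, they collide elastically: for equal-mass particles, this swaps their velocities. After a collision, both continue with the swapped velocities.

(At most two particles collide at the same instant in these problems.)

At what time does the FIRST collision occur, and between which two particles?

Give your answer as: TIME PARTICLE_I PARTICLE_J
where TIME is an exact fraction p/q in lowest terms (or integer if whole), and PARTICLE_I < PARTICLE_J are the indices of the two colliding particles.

Pair (0,1): pos 5,9 vel -1,3 -> not approaching (rel speed -4 <= 0)
Pair (1,2): pos 9,18 vel 3,-2 -> gap=9, closing at 5/unit, collide at t=9/5
Pair (2,3): pos 18,19 vel -2,3 -> not approaching (rel speed -5 <= 0)
Earliest collision: t=9/5 between 1 and 2

Answer: 9/5 1 2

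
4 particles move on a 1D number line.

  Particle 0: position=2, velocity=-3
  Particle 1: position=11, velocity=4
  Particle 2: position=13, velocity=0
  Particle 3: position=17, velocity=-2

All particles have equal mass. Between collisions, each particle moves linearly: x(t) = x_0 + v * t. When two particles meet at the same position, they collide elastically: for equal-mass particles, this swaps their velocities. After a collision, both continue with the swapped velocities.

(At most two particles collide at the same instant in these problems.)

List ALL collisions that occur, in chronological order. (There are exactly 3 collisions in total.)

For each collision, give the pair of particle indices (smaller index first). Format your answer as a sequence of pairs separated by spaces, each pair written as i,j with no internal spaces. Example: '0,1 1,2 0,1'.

Answer: 1,2 2,3 1,2

Derivation:
Collision at t=1/2: particles 1 and 2 swap velocities; positions: p0=1/2 p1=13 p2=13 p3=16; velocities now: v0=-3 v1=0 v2=4 v3=-2
Collision at t=1: particles 2 and 3 swap velocities; positions: p0=-1 p1=13 p2=15 p3=15; velocities now: v0=-3 v1=0 v2=-2 v3=4
Collision at t=2: particles 1 and 2 swap velocities; positions: p0=-4 p1=13 p2=13 p3=19; velocities now: v0=-3 v1=-2 v2=0 v3=4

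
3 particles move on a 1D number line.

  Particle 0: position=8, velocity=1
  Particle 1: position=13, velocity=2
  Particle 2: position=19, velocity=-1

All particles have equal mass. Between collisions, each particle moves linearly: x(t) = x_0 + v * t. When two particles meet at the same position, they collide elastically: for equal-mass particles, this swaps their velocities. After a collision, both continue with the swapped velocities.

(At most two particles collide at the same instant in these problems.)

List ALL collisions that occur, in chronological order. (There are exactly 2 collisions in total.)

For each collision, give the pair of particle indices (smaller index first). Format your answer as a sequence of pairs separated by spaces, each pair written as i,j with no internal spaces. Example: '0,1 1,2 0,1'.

Answer: 1,2 0,1

Derivation:
Collision at t=2: particles 1 and 2 swap velocities; positions: p0=10 p1=17 p2=17; velocities now: v0=1 v1=-1 v2=2
Collision at t=11/2: particles 0 and 1 swap velocities; positions: p0=27/2 p1=27/2 p2=24; velocities now: v0=-1 v1=1 v2=2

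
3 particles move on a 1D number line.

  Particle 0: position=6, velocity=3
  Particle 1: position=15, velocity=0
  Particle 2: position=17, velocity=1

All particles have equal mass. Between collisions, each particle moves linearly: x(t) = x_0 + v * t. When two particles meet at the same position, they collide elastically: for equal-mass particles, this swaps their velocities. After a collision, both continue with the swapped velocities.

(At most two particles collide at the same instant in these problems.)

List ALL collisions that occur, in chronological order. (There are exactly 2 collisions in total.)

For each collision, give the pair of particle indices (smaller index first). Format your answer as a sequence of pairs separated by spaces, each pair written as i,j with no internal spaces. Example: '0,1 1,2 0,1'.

Collision at t=3: particles 0 and 1 swap velocities; positions: p0=15 p1=15 p2=20; velocities now: v0=0 v1=3 v2=1
Collision at t=11/2: particles 1 and 2 swap velocities; positions: p0=15 p1=45/2 p2=45/2; velocities now: v0=0 v1=1 v2=3

Answer: 0,1 1,2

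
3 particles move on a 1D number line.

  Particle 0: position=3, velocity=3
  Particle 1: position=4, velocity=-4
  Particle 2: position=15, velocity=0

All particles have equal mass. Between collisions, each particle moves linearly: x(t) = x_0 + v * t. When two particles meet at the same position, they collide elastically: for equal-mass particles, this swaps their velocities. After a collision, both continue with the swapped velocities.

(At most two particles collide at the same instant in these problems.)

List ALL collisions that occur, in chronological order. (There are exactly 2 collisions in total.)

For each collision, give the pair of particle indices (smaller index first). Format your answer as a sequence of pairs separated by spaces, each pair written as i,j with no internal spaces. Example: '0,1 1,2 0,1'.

Answer: 0,1 1,2

Derivation:
Collision at t=1/7: particles 0 and 1 swap velocities; positions: p0=24/7 p1=24/7 p2=15; velocities now: v0=-4 v1=3 v2=0
Collision at t=4: particles 1 and 2 swap velocities; positions: p0=-12 p1=15 p2=15; velocities now: v0=-4 v1=0 v2=3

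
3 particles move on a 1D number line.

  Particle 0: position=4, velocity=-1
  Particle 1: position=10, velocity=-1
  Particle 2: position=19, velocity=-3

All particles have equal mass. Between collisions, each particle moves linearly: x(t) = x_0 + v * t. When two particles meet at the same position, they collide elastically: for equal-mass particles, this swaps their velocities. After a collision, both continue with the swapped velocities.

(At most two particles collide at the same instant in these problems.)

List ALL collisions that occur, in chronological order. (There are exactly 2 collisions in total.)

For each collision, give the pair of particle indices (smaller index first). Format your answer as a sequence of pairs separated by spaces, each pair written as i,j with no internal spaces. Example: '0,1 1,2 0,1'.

Answer: 1,2 0,1

Derivation:
Collision at t=9/2: particles 1 and 2 swap velocities; positions: p0=-1/2 p1=11/2 p2=11/2; velocities now: v0=-1 v1=-3 v2=-1
Collision at t=15/2: particles 0 and 1 swap velocities; positions: p0=-7/2 p1=-7/2 p2=5/2; velocities now: v0=-3 v1=-1 v2=-1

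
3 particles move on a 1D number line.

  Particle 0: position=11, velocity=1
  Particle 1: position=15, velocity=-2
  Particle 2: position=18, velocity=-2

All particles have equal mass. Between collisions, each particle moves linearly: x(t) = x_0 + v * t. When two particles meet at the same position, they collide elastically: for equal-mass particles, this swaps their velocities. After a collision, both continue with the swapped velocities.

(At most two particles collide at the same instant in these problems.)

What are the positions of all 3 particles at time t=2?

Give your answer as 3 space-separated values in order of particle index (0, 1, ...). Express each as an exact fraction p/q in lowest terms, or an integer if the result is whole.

Collision at t=4/3: particles 0 and 1 swap velocities; positions: p0=37/3 p1=37/3 p2=46/3; velocities now: v0=-2 v1=1 v2=-2
Advance to t=2 (no further collisions before then); velocities: v0=-2 v1=1 v2=-2; positions = 11 13 14

Answer: 11 13 14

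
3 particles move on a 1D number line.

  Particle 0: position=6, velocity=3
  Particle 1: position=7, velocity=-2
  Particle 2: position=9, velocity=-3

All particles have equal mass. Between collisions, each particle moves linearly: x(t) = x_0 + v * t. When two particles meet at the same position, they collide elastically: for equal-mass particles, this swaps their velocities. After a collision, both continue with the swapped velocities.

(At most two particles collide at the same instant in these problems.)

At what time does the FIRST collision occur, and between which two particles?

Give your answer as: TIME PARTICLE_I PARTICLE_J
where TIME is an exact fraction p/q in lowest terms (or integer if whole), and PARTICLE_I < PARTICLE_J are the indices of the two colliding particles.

Pair (0,1): pos 6,7 vel 3,-2 -> gap=1, closing at 5/unit, collide at t=1/5
Pair (1,2): pos 7,9 vel -2,-3 -> gap=2, closing at 1/unit, collide at t=2
Earliest collision: t=1/5 between 0 and 1

Answer: 1/5 0 1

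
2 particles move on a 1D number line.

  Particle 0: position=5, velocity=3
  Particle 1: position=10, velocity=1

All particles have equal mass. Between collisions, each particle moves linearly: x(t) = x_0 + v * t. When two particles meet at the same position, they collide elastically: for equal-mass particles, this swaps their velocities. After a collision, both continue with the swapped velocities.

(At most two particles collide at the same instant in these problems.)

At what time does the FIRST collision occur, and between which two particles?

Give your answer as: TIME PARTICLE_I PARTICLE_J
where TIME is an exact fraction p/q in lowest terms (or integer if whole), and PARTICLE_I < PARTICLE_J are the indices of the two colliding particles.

Answer: 5/2 0 1

Derivation:
Pair (0,1): pos 5,10 vel 3,1 -> gap=5, closing at 2/unit, collide at t=5/2
Earliest collision: t=5/2 between 0 and 1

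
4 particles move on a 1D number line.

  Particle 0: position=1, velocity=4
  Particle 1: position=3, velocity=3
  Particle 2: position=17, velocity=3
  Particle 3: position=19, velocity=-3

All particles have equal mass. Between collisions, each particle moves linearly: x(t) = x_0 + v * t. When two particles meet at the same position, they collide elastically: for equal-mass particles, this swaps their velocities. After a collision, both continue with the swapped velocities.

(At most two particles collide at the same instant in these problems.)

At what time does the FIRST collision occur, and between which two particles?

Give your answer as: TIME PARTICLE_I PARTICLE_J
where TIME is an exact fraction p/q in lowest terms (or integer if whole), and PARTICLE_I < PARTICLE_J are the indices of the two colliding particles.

Pair (0,1): pos 1,3 vel 4,3 -> gap=2, closing at 1/unit, collide at t=2
Pair (1,2): pos 3,17 vel 3,3 -> not approaching (rel speed 0 <= 0)
Pair (2,3): pos 17,19 vel 3,-3 -> gap=2, closing at 6/unit, collide at t=1/3
Earliest collision: t=1/3 between 2 and 3

Answer: 1/3 2 3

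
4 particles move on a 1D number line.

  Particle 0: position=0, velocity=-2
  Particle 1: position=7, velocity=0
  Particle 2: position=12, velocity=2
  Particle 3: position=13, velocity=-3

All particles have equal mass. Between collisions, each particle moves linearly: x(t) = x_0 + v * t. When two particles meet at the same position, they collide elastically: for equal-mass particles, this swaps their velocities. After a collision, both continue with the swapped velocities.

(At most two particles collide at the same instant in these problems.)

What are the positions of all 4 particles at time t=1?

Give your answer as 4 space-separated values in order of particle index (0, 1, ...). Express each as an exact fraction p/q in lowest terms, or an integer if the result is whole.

Collision at t=1/5: particles 2 and 3 swap velocities; positions: p0=-2/5 p1=7 p2=62/5 p3=62/5; velocities now: v0=-2 v1=0 v2=-3 v3=2
Advance to t=1 (no further collisions before then); velocities: v0=-2 v1=0 v2=-3 v3=2; positions = -2 7 10 14

Answer: -2 7 10 14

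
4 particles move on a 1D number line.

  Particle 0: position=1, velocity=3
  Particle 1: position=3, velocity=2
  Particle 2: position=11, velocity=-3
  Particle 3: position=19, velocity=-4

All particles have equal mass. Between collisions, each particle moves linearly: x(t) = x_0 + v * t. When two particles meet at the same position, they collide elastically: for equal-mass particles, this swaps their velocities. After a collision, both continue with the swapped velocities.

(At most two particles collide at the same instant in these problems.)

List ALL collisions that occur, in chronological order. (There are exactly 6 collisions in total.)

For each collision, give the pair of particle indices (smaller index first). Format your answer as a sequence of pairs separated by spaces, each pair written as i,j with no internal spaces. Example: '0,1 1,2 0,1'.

Answer: 1,2 0,1 1,2 2,3 1,2 0,1

Derivation:
Collision at t=8/5: particles 1 and 2 swap velocities; positions: p0=29/5 p1=31/5 p2=31/5 p3=63/5; velocities now: v0=3 v1=-3 v2=2 v3=-4
Collision at t=5/3: particles 0 and 1 swap velocities; positions: p0=6 p1=6 p2=19/3 p3=37/3; velocities now: v0=-3 v1=3 v2=2 v3=-4
Collision at t=2: particles 1 and 2 swap velocities; positions: p0=5 p1=7 p2=7 p3=11; velocities now: v0=-3 v1=2 v2=3 v3=-4
Collision at t=18/7: particles 2 and 3 swap velocities; positions: p0=23/7 p1=57/7 p2=61/7 p3=61/7; velocities now: v0=-3 v1=2 v2=-4 v3=3
Collision at t=8/3: particles 1 and 2 swap velocities; positions: p0=3 p1=25/3 p2=25/3 p3=9; velocities now: v0=-3 v1=-4 v2=2 v3=3
Collision at t=8: particles 0 and 1 swap velocities; positions: p0=-13 p1=-13 p2=19 p3=25; velocities now: v0=-4 v1=-3 v2=2 v3=3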